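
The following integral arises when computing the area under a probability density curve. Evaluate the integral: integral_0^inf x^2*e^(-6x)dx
This is a Gamma integral. Substitute u=6x (du=6 dx):
integral_0^inf x^2*e^(-6x) dx=(1/6^3) integral_0^inf u^2*e^(-u) du
=Gamma(3)/6^3=2!/6^3=2/216

Answer: 1/108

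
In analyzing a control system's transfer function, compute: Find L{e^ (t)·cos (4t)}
First shifting: L{e^(at)f(t)}=F(s-a)
L{cos(4t)}=s/(s²+16)
Shift: (s-1)/((s-1)²+16)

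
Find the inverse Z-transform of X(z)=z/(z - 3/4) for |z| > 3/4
Standard pair: z/(z-a) <-> a^n * u[n] for causal signals
With a = 3/4: x[n] = (3/4)^n * u[n]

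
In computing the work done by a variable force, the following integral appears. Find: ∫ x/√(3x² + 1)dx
Let u=3x² + 1, du=6x dx
∫ (1/6)·u^(-1/2) du=√u/3 + C

Answer: √(3x² + 1)/3 + C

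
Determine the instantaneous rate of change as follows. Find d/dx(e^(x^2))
Chain rule: d/dx[e^u] = e^u · u' where u = x^2
u' = 2x

Answer: 2x·e^(x^2)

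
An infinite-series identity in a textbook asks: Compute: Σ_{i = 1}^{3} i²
Using formula: Σ i^2 = n(n+1)(2n+1)/6 = 3·4·7/6 = 14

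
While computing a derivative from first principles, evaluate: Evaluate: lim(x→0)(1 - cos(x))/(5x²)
Using 1-cos(u) ≈ u²/2 for small u:
(1-cos(x)) ≈ (x)²/2=1x²/2
So limit=1/(2·5)=1/10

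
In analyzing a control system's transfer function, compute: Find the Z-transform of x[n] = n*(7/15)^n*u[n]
Using the property Z{n * a^n * u[n]}=az/(z-a)^2
With a=7/15: X(z)=(7/15)z/(z - 7/15)^2, |z| > 7/15

Answer: (7/15)z/(z - 7/15)^2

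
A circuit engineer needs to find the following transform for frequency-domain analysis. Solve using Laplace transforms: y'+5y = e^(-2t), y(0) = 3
Take L: sY - 3+5Y = 1/(s+2)
Y(s+5) = 1/(s+2)+3
Y = 1/((s+2)(s+5))+3/(s+5)
Partial fractions: 1/((s+2)(s+5)) = (1/3)/(s+2) - (1/3)/(s+5)
So Y = (1/3)/(s+2)+(8/3)/(s+5)
Inverse Laplace transform (L^(-1){1/(s+2)} = e^(-2t), L^(-1){1/(s+5)} = e^(-5t)):

Answer: y(t) = (1/3)·e^(-2t)+(8/3)·e^(-5t)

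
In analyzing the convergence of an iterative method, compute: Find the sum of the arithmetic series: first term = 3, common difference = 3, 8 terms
Last term: a_n = 3+(8-1)·3 = 24
Sum = n(a_1+a_n)/2 = 8(3+24)/2 = 108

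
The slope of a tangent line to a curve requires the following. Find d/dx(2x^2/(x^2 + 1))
Quotient rule: (f/g)' = (f'g - fg')/g²
f = 2x^2, f' = 4x
g = x^2 + 1, g' = 2x

Answer: (4x·(x^2 + 1) - 4x^3)/(x^2 + 1)²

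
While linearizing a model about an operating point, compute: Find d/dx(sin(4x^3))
Chain rule: d/dx[sin(u)]=cos(u)·u' where u=4x^3
u'=12x^2

Answer: 12x^2·cos(4x^3)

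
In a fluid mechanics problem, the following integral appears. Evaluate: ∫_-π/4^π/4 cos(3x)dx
Antiderivative: sin(3x)/3
Evaluate at bounds: [sin(3·π/4)/3] - [sin(3·-π/4)/3]
= ((√2/2) - (-√2/2))/3 = √2/3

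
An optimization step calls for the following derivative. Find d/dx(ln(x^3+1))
Chain rule: d/dx[ln(u)] = u'/u where u = x^3+1
u' = 3x^2

Answer: (3x^2)/(x^3+1)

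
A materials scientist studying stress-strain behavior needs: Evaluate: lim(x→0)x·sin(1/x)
Squeeze theorem: -|x| ≤ x·sin(1/x) ≤ |x|
Since x → 0 as x → 0, by squeeze theorem the limit is 0

Answer: 0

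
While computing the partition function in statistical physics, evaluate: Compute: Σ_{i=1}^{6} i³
Using formula: Σ i^3=[n(n+1)/2]²=[6·7/2]²=441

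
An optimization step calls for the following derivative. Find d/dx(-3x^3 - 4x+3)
Power rule: d/dx(ax^n) = n·a·x^(n-1)
Term by term: -9·x^2 - 4

Answer: -9x^2 - 4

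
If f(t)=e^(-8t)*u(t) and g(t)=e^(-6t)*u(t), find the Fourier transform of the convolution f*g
By the convolution theorem: F{f * g} = F(omega) * G(omega)
F(omega) = 1/(8 + j * omega), G(omega) = 1/(6 + j * omega)
F{f * g} = 1/((8 + j * omega)(6 + j * omega))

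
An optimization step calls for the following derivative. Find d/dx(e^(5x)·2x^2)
Product rule: (fg)'=f'g+fg'
f=e^(5x), f'=5·e^(5x)
g=2x^2, g'=4x

Answer: 10·e^(5x)·x^2+4·e^(5x)·x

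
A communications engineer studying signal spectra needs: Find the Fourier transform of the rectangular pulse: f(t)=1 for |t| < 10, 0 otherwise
F(omega) = integral from -10 to 10 of e^(-j * omega * t) dt
= 2 * sin(10 * omega)/omega = 20 * sinc(10 * omega/pi)

Answer: 2 * sin(10 * omega)/omega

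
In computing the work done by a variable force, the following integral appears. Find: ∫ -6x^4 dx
Using power rule: ∫ -6x^4 dx=-6/5 x^5 + C=(-6/5)x^5 + C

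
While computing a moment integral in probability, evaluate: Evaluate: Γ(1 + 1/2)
Γ(n + 1/2) = (2n)!√π/(4^n·n!)
= 2√π/(4·1) = (1/2)·√π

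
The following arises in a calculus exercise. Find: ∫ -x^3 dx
Using power rule: ∫ -x^3 dx = -1/4 x^4+C = (-1/4)x^4+C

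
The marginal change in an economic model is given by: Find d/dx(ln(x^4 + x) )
Chain rule: d/dx[ln(u)] = u'/u where u = x^4+x
u' = 4x^3+1

Answer: (4x^3+1)/(x^4+x)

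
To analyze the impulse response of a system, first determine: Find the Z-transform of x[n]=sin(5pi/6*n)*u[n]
Z{sin(w0 * n) * u[n]}=z * sin(w0)/(z^2-2z * cos(w0)+1)
With w0=5pi/6: X(z)=z * sin(5pi/6)/(z^2-2z * cos(5pi/6)+1)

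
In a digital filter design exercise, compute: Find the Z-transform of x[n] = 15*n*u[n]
Z{n * u[n]}=z/(z-1)^2
By linearity: Z{15 * n * u[n]}=15z/(z-1)^2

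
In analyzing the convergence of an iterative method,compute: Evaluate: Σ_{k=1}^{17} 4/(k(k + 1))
Partial fractions: 4/(k(k+1)) = 4/k - 4/(k+1)
Telescoping sum: 4(1-1/18) = 4·17/18

Answer: 34/9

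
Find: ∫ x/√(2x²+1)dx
Let u=2x²+1, du=4x dx
∫ (1/4)·u^(-1/2) du=√u/2+C

Answer: √(2x²+1)/2+C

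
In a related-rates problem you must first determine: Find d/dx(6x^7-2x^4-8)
Power rule: d/dx(ax^n) = n·a·x^(n-1)
Term by term: 42·x^6-8·x^3

Answer: 42x^6-8x^3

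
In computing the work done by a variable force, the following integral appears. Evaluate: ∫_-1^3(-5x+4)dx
Step 1: Find antiderivative F(x)=(-5/2)x^2 + 4x
Step 2: F(3) - F(-1)=-21/2 - (-13/2)=-4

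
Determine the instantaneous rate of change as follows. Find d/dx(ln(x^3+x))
Chain rule: d/dx[ln(u)]=u'/u where u=x^3+x
u'=3x^2+1

Answer: (3x^2+1)/(x^3+x)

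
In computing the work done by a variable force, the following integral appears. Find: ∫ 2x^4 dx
Using power rule: ∫ 2x^4 dx = 2/5 x^5+C = (2/5)x^5+C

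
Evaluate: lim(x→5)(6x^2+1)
Polynomial is continuous, so substitute x=5:
6·5^2 + 1=151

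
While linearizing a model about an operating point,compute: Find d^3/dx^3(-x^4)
Apply power rule 3 times:
d^1: -4x^3
d^2: -12x^2
d^3: -24x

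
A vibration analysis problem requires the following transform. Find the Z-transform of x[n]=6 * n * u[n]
Z{n*u[n]} = z/(z-1)^2
By linearity: Z{6*n*u[n]} = 6z/(z-1)^2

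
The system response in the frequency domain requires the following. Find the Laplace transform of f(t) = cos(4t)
L{cos(wt)} = s/(s²+w²)
L{cos(4t)} = s/(s²+16)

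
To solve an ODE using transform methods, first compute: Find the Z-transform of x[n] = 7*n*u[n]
Z{n * u[n]}=z/(z-1)^2
By linearity: Z{7 * n * u[n]}=7z/(z-1)^2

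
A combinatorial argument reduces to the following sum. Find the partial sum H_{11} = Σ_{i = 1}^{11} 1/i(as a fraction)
H_11 = 1+1/2+1/3+...+1/11
= 83711/27720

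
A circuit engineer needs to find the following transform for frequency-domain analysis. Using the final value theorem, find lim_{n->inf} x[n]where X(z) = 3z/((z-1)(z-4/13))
Final value theorem: lim x[n] = lim_{z->1} (z-1) * X(z)
(z-1) * X(z) = 3z/(z-4/13)
As z->1: 3/(1 - 4/13) = 3/(9/13) = 13/3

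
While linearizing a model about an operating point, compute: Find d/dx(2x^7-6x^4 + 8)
Power rule: d/dx(ax^n)=n·a·x^(n-1)
Term by term: 14·x^6-24·x^3

Answer: 14x^6-24x^3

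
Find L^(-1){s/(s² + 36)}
L^(-1){s/(s²+w²)}=cos(wt)
Here w=6

Answer: cos(6t)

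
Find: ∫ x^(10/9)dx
Power rule: ∫ x^(10/9) dx = x^(19/9)/(19/9) + C

Answer: (9/19)·x^(19/9) + C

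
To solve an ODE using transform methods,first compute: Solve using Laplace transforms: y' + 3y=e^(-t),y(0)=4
Take L: sY - 4+3Y = 1/(s+1)
Y(s+3) = 1/(s+1)+4
Y = 1/((s+1)(s+3))+4/(s+3)
Partial fractions: 1/((s+1)(s+3)) = (1/2)/(s+1) - (1/2)/(s+3)
So Y = (1/2)/(s+1)+(7/2)/(s+3)
Inverse Laplace transform (L^(-1){1/(s+1)} = e^(-t), L^(-1){1/(s+3)} = e^(-3t)):

Answer: y(t) = (1/2)·e^(-t)+(7/2)·e^(-3t)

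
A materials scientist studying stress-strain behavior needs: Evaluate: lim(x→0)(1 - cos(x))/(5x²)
Using 1-cos(u) ≈ u²/2 for small u:
(1-cos(x)) ≈ (x)²/2=1x²/2
So limit=1/(2·5)=1/10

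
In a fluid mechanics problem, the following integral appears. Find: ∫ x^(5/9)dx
Power rule: ∫ x^(5/9) dx = x^(14/9)/(14/9)+C

Answer: (9/14)·x^(14/9)+C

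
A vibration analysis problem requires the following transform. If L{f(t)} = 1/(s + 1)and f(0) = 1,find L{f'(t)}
L{f'(t)} = s·F(s) - f(0) = s/(s+1)-1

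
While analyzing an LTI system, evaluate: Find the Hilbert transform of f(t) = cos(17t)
The Hilbert transform shifts each frequency component by -pi/2.
H{cos(wt)}=sin(wt)
With w=17: H{cos(17t)}=sin(17t)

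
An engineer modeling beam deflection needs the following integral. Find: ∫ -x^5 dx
Using power rule: ∫ -x^5 dx = -1/6 x^6 + C = (-1/6)x^6 + C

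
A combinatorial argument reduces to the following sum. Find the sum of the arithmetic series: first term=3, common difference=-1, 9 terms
Last term: a_n = 3+(9-1)·-1 = -5
Sum = n(a_1+a_n)/2 = 9(3+(-5))/2 = -9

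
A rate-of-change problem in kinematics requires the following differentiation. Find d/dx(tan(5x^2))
Chain rule: d/dx[tan(u)]=sec²(u)·u' where u=5x^2
u'=10x

Answer: 10x·sec²(5x^2)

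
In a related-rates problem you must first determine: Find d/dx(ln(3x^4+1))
Chain rule: d/dx[ln(u)]=u'/u where u=3x^4 + 1
u'=12x^3

Answer: (12x^3)/(3x^4 + 1)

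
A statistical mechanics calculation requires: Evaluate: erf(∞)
erf(∞)=1 (the error function converges to 1)

Answer: 1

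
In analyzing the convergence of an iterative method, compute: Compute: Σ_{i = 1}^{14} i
Using formula: Σ i^1 = n(n + 1)/2 = 14·15/2 = 105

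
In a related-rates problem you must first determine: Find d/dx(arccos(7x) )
d/dx[arccos(u)]=-u'/√(1-u²), u=7x, u'=7

Answer: -7/√(1-49x²)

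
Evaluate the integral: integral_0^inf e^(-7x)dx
integral_0^inf e^(-7x) dx = [-1/7*e^(-7x)]_0^inf
= 0 - (-1/7) = 1/7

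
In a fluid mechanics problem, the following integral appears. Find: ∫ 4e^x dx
Since d/dx[e^x] = + e^x, we get 4e^x + C

Answer: 4e^x + C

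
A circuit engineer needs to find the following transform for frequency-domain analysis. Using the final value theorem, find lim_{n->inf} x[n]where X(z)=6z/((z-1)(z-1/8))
Final value theorem: lim x[n] = lim_{z->1} (z-1)*X(z)
(z-1)*X(z) = 6z/(z-1/8)
As z->1: 6/(1 - 1/8) = 6/(7/8) = 48/7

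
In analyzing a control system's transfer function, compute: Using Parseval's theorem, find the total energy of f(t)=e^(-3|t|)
Parseval's theorem: E = integral |f(t)|^2 dt = (1/2pi) integral |F(omega)|^2 domega
E = integral_{-inf}^{inf} e^(-6|t|) dt = 2 * integral_0^inf e^(-6t) dt = 2/(2 * 3) = 1/3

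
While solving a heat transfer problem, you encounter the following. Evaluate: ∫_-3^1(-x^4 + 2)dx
Step 1: Find antiderivative F(x)=(-1/5)x^5+2x
Step 2: F(1) - F(-3)=9/5 - (213/5)=-204/5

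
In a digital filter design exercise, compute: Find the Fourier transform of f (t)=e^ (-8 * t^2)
The Fourier transform of a Gaussian e^(-a * t^2) is sqrt(pi/a) * e^(-omega^2/(4a)).
With a=8: F(omega)=sqrt(pi/8) * e^(-omega^2/32)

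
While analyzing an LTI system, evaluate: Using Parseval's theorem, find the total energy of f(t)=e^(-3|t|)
Parseval's theorem: E=integral |f(t)|^2 dt=(1/2pi) integral |F(omega)|^2 domega
E=integral_{-inf}^{inf} e^(-6|t|) dt=2 * integral_0^inf e^(-6t) dt=2/(2 * 3)=1/3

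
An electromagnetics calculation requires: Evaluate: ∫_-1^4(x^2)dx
Step 1: Find antiderivative F(x) = (1/3)x^3
Step 2: F(4) - F(-1) = 64/3 - (-1/3) = 65/3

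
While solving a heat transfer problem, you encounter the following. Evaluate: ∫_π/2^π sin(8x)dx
Antiderivative: -cos(8x)/8
Evaluate at bounds: [-cos(8·π)/8] - [-cos(8·π/2)/8]
=(-(1) + (1))/8=0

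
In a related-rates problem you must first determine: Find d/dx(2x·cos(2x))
Product rule: (fg)'=f'g + fg'
f=2x, f'=2
g=cos(2x), g'=-2·sin(2x)

Answer: 2·cos(2x) - 4x·sin(2x)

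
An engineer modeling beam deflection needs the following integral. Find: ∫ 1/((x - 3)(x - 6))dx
Partial fractions: 1/((x-3)(x-6))=A/(x-3) + B/(x-6)
A=-1/3, B=1/3
∫ [-1/3· 1/(x-3) + 1/3· 1/(x-6)] dx
=(1/3)[ln|x-6| - ln|x-3|] + C

Answer: (1/3)·ln|(x-6)/(x-3)| + C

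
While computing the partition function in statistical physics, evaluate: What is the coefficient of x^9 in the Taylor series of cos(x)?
cos(x) has only even powers. Coefficient of x^9 = 0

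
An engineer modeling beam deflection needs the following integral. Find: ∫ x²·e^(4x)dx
Integration by parts twice:
First: u=x², dv=e^(4x) dx => x²e^(4x)/4 - (2/4)∫ xe^(4x) dx
Second (∫ xe^(4x) dx): xe^(4x)/4 - e^(4x)/16
Combining: e^(4x)(x²/4-2x/16+2/64)+C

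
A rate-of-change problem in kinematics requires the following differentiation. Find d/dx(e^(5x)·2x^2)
Product rule: (fg)' = f'g+fg'
f = e^(5x), f' = 5·e^(5x)
g = 2x^2, g' = 4x

Answer: 10·e^(5x)·x^2+4·e^(5x)·x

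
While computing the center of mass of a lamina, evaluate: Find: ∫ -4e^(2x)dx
Since d/dx[e^(2x)]=2e^(2x), we get -2 e^(2x)+C

Answer: -2e^(2x)+C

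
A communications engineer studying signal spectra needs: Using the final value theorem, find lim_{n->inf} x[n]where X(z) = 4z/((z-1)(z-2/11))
Final value theorem: lim x[n]=lim_{z->1} (z-1) * X(z)
(z-1) * X(z)=4z/(z-2/11)
As z->1: 4/(1-2/11)=4/(9/11)=44/9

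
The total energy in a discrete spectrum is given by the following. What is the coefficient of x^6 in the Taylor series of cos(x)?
cos(x)=Σ (-1)^k x^(2k)/(2k)!
For x^6: (-1)^3/6!=-1/720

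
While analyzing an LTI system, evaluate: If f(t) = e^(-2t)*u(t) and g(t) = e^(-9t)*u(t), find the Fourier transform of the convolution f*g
By the convolution theorem: F{f*g} = F(omega)*G(omega)
F(omega) = 1/(2+j*omega), G(omega) = 1/(9+j*omega)
F{f*g} = 1/((2+j*omega)(9+j*omega))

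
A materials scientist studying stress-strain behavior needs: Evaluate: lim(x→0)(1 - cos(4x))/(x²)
Using 1-cos(u) ≈ u²/2 for small u:
(1-cos(4x)) ≈ (4x)²/2 = 16x²/2
So limit = 16/(2·1) = 8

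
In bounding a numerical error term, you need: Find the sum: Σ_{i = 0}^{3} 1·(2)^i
Geometric series: S=a(1 - r^n)/(1 - r)
a=1, r=2, n=4
S=1(1-16)/-1=15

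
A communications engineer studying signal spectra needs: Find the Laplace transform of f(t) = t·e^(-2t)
L{t·e^(at)} = 1/(s-a)²
L{t·e^(-2t)} = 1/(s + 2)²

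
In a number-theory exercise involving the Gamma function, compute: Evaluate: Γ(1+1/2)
Γ(n+1/2)=(2n)!√π/(4^n·n!)
=2√π/(4·1)=(1/2)·√π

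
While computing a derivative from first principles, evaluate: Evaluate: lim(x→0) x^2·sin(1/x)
Squeeze theorem: -|x^2| ≤ x^2·sin(1/x) ≤ |x^2|
Since x^2 → 0 as x → 0, by squeeze theorem the limit is 0

Answer: 0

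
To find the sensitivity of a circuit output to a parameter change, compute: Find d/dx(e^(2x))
Chain rule: d/dx[e^u] = e^u · u' where u = 2x
u' = 2

Answer: 2·e^(2x)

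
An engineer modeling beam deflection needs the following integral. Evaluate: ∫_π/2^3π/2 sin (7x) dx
Antiderivative: -cos(7x)/7
Evaluate at bounds: [-cos(7·3π/2)/7] - [-cos(7·π/2)/7]
= (-(0)+(0))/7 = 0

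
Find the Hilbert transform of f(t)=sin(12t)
The Hilbert transform shifts each frequency component by -pi/2.
H{sin(wt)} = -cos(wt)
With w = 12: H{sin(12t)} = -cos(12t)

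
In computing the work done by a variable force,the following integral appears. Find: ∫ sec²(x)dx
Since d/dx[tan(x)] = sec²(x), integral = tan(x) + C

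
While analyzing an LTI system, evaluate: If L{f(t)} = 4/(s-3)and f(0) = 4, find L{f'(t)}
L{f'(t)}=s·F(s) - f(0)=4s/(s-3)-4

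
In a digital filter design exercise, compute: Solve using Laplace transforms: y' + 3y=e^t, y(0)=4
Take L: sY - 4 + 3Y=1/(s-1)
Y(s + 3)=1/(s-1) + 4
Y=1/((s-1)(s + 3)) + 4/(s + 3)
Partial fractions: 1/((s-1)(s + 3))=(1/4)/(s-1) - (1/4)/(s + 3)
So Y=(1/4)/(s-1) + (15/4)/(s + 3)
Inverse Laplace transform (L^(-1){1/(s-1)}=e^t, L^(-1){1/(s + 3)}=e^(-3t)):

Answer: y(t)=(1/4)·e^t + (15/4)·e^(-3t)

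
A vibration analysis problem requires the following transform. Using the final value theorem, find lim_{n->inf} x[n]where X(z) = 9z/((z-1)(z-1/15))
Final value theorem: lim x[n]=lim_{z->1} (z-1)*X(z)
(z-1)*X(z)=9z/(z-1/15)
As z->1: 9/(1 - 1/15)=9/(14/15)=135/14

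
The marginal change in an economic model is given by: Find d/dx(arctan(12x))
d/dx[arctan(u)] = u'/(1 + u²), u = 12x, u' = 12

Answer: 12/(1 + 144x²)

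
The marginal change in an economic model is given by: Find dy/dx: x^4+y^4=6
Differentiate: 4x^3+4y^3·(dy/dx) = 0
dy/dx = -4x^3/(4y^3)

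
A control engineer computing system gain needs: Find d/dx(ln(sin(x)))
Chain rule: d/dx[ln(u)] = u'/u where u = sin(x)
u' = cos(x)

Answer: (cos(x))/(sin(x))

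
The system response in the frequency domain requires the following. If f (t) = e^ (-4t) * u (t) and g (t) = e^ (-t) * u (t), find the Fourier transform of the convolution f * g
By the convolution theorem: F{f*g} = F(omega)*G(omega)
F(omega) = 1/(4+j*omega), G(omega) = 1/(1+j*omega)
F{f*g} = 1/((4+j*omega)(1+j*omega))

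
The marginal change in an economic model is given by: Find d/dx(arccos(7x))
d/dx[arccos(u)]=-u'/√(1-u²), u=7x, u'=7

Answer: -7/√(1 - 49x²)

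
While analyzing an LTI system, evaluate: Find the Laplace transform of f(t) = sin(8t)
L{sin(wt)}=w/(s² + w²)
L{sin(8t)}=8/(s² + 64)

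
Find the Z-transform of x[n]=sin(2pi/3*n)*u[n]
Z{sin(w0 * n) * u[n]}=z * sin(w0)/(z^2-2z * cos(w0)+1)
With w0=2pi/3: X(z)=z * sin(2pi/3)/(z^2-2z * cos(2pi/3)+1)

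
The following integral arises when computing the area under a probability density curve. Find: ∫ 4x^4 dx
Using power rule: ∫ 4x^4 dx=4/5 x^5 + C=(4/5)x^5 + C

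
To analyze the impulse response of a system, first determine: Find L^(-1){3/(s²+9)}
L^(-1){w/(s² + w²)} = sin(wt)
Here w = 3

Answer: sin(3t)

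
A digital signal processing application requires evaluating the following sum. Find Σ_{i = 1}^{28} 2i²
= 2·n(n + 1)(2n + 1)/6 = 2·28·29·57/6 = 15428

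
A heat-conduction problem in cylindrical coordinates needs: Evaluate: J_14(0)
J_n(0) = 0 for all n > 0 (Bessel function of first kind)
J_14(0) = 0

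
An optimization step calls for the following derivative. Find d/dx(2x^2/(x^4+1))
Quotient rule: (f/g)'=(f'g - fg')/g²
f=2x^2, f'=4x
g=x^4 + 1, g'=4x^3

Answer: (4x·(x^4 + 1) - 8x^5)/(x^4 + 1)²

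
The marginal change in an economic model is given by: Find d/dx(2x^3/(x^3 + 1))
Quotient rule: (f/g)'=(f'g - fg')/g²
f=2x^3, f'=6x^2
g=x^3 + 1, g'=3x^2

Answer: (6x^2·(x^3 + 1) - 6x^5)/(x^3 + 1)²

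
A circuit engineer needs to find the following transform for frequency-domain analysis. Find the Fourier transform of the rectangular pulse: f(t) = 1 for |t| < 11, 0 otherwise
F(omega)=integral from -11 to 11 of e^(-j*omega*t) dt
=2*sin(11*omega)/omega=22*sinc(11*omega/pi)

Answer: 2*sin(11*omega)/omega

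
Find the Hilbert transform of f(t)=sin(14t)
The Hilbert transform shifts each frequency component by -pi/2.
H{sin(wt)}=-cos(wt)
With w=14: H{sin(14t)}=-cos(14t)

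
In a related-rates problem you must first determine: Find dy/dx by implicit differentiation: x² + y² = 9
Differentiate both sides: 2x + 2y·(dy/dx)=0
Solve: dy/dx=-2x/(2y)=-x/y

Answer: dy/dx=-x/y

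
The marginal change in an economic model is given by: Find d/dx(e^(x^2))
Chain rule: d/dx[e^u] = e^u · u' where u = x^2
u' = 2x

Answer: 2x·e^(x^2)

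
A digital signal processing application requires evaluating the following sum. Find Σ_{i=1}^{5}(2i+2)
=2·Σ i+2·5=2·15+10=40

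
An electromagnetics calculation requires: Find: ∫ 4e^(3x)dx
Since d/dx[e^(3x)]=3e^(3x), we get 4/3 e^(3x)+C

Answer: (4/3)e^(3x)+C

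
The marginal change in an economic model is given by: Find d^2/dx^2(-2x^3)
Apply power rule 2 times:
d^1: -6x^2
d^2: -12x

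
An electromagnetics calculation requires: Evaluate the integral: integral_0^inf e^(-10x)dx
integral_0^inf e^(-10x) dx = [-1/10 * e^(-10x)]_0^inf
= 0 - (-1/10) = 1/10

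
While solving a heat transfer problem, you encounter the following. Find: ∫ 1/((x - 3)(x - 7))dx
Partial fractions: 1/((x-3)(x-7)) = A/(x-3) + B/(x-7)
A = -1/4, B = 1/4
∫ [-1/4· 1/(x-3) + 1/4· 1/(x-7)] dx
= (1/4)[ln|x-7| - ln|x-3|] + C

Answer: (1/4)·ln|(x-7)/(x-3)| + C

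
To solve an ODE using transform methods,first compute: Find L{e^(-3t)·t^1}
First shifting: L{e^(at)f(t)} = F(s-a)
L{t^1} = 1/s^2
Shift s → s + 3: 1/(s + 3)^2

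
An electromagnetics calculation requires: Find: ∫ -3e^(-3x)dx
Since d/dx[e^(-3x)]=-3e^(-3x), we get 1 e^(-3x) + C

Answer: e^(-3x) + C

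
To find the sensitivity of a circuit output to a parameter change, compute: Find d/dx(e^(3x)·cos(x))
Product rule: (fg)' = f'g+fg'
f = e^(3x), f' = 3·e^(3x)
g = cos(x), g' = -sin(x)

Answer: 3·e^(3x)·cos(x) - e^(3x)·sin(x)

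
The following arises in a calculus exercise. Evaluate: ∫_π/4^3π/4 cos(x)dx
Antiderivative: sin(x)
Evaluate at bounds: [sin(1·3π/4)/1] - [sin(1·π/4)/1]
= ((√2/2) - (√2/2))/1 = 0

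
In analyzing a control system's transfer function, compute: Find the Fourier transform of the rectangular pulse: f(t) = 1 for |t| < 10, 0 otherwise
F(omega) = integral from -10 to 10 of e^(-j*omega*t) dt
= 2*sin(10*omega)/omega = 20*sinc(10*omega/pi)

Answer: 2*sin(10*omega)/omega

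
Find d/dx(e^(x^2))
Chain rule: d/dx[e^u]=e^u · u' where u=x^2
u'=2x

Answer: 2x·e^(x^2)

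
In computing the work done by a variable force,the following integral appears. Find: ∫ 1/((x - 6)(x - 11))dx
Partial fractions: 1/((x-6)(x-11))=A/(x-6) + B/(x-11)
A=-1/5, B=1/5
∫ [-1/5· 1/(x-6) + 1/5· 1/(x-11)] dx
=(1/5)[ln|x-11| - ln|x-6|] + C

Answer: (1/5)·ln|(x-11)/(x-6)| + C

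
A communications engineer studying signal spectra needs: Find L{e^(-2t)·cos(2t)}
First shifting: L{e^(at)f(t)} = F(s-a)
L{cos(2t)} = s/(s²+4)
Shift: (s+2)/((s+2)²+4)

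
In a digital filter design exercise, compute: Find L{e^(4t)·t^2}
First shifting: L{e^(at)f(t)}=F(s-a)
L{t^2}=2/s^3
Shift s → s-4: 2/(s-4)^3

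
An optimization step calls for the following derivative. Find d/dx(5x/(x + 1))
Quotient rule: (f/g)' = (f'g - fg')/g²
f = 5x, f' = 5
g = x + 1, g' = 1

Answer: (5·(x + 1) - 5x)/(x + 1)²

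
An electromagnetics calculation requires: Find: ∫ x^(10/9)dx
Power rule: ∫ x^(10/9) dx = x^(19/9)/(19/9) + C

Answer: (9/19)·x^(19/9) + C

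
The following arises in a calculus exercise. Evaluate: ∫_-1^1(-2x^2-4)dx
Step 1: Find antiderivative F(x) = (-2/3)x^3-4x
Step 2: F(1) - F(-1) = -14/3 - (14/3) = -28/3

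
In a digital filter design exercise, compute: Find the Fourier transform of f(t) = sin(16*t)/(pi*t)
sin(W * t)/(pi * t) = (W/pi) * sinc(W * t/pi) is the impulse response of the ideal low-pass filter with cutoff W (here W = 16).
Its Fourier transform is a rectangular function:
F(omega) = 1 for |omega| < 16, 0 otherwise

Answer: rect(omega/32) [i.e., 1 for |omega| < 16, 0 otherwise]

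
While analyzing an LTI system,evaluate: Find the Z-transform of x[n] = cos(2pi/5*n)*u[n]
Z{cos(w0*n)*u[n]}=z(z - cos(w0))/(z^2-2z*cos(w0)+1)
With w0=2pi/5: X(z)=z(z - cos(2pi/5))/(z^2-2z*cos(2pi/5)+1)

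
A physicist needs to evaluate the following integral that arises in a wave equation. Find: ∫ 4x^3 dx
Using power rule: ∫ 4x^3 dx=4/4 x^4 + C=x^4 + C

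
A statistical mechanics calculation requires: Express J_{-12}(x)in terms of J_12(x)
For integer n: J_{-n}(x) = (-1)^n J_n(x)
With n = 12: J_{-12}(x) = (-1)^12 J_12(x) = J_12(x)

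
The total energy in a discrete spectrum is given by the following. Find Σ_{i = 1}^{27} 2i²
= 2·n(n + 1)(2n + 1)/6 = 2·27·28·55/6 = 13860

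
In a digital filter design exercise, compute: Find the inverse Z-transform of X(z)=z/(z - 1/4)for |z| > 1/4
Standard pair: z/(z-a) <-> a^n * u[n] for causal signals
With a = 1/4: x[n] = (1/4)^n * u[n]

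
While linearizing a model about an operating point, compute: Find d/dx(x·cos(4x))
Product rule: (fg)'=f'g+fg'
f=x, f'=1
g=cos(4x), g'=-4·sin(4x)

Answer: cos(4x)-4x·sin(4x)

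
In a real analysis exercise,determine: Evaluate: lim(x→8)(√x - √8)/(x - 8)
Multiply by conjugate (√x + √8)/(√x + √8):
=(x - 8)/((x - 8)(√x + √8))=1/(√x + √8)
As x → 8: 1/(2√8)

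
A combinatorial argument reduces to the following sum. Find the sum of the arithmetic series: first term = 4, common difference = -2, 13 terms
Last term: a_n=4+(13-1)·-2=-20
Sum=n(a_1+a_n)/2=13(4+(-20))/2=-104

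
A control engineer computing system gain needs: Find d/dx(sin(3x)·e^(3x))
Product rule: (fg)' = f'g + fg'
f = sin(3x), f' = 3·cos(3x)
g = e^(3x), g' = 3·e^(3x)

Answer: 3·cos(3x)·e^(3x) + 3·sin(3x)·e^(3x)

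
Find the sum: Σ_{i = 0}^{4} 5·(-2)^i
Geometric series: S = a(1 - r^n)/(1 - r)
a = 5, r = -2, n = 5
S = 5(1 + 32)/3 = 55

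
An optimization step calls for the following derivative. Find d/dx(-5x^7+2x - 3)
Power rule: d/dx(ax^n)=n·a·x^(n-1)
Term by term: -35·x^6 + 2

Answer: -35x^6 + 2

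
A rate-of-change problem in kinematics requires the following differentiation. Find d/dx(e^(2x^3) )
Chain rule: d/dx[e^u]=e^u · u' where u=2x^3
u'=6x^2

Answer: 6x^2·e^(2x^3)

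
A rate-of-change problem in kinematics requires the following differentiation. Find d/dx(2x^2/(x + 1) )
Quotient rule: (f/g)'=(f'g - fg')/g²
f=2x^2, f'=4x
g=x + 1, g'=1

Answer: (4x·(x + 1) - 2x^2)/(x + 1)²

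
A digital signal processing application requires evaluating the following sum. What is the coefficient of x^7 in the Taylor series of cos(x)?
cos(x) has only even powers. Coefficient of x^7 = 0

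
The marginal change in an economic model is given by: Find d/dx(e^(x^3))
Chain rule: d/dx[e^u]=e^u · u' where u=x^3
u'=3x^2

Answer: 3x^2·e^(x^3)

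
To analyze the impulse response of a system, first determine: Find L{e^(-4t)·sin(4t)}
First shifting: L{e^(at)f(t)} = F(s-a)
L{sin(4t)} = 4/(s²+16)
Shift: 4/((s+4)²+16)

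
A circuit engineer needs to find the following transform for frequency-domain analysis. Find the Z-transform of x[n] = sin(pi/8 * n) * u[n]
Z{sin(w0*n)*u[n]}=z*sin(w0)/(z^2 - 2z*cos(w0) + 1)
With w0=pi/8: X(z)=z*sin(pi/8)/(z^2 - 2z*cos(pi/8) + 1)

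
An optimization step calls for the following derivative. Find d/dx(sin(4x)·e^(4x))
Product rule: (fg)' = f'g + fg'
f = sin(4x), f' = 4·cos(4x)
g = e^(4x), g' = 4·e^(4x)

Answer: 4·cos(4x)·e^(4x) + 4·sin(4x)·e^(4x)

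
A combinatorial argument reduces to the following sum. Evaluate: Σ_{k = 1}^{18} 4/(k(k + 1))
Partial fractions: 4/(k(k + 1)) = 4/k - 4/(k + 1)
Telescoping sum: 4(1 - 1/19) = 4·18/19

Answer: 72/19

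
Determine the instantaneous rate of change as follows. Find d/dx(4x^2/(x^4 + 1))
Quotient rule: (f/g)' = (f'g - fg')/g²
f = 4x^2, f' = 8x
g = x^4+1, g' = 4x^3

Answer: (8x·(x^4+1)-16x^5)/(x^4+1)²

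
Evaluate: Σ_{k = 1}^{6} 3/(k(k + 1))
Partial fractions: 3/(k(k+1)) = 3/k - 3/(k+1)
Telescoping sum: 3(1-1/7) = 3·6/7

Answer: 18/7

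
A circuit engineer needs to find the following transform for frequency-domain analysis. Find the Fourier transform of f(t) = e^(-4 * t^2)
The Fourier transform of a Gaussian e^(-a*t^2) is sqrt(pi/a)*e^(-omega^2/(4a)).
With a=4: F(omega)=sqrt(pi)/2*e^(-omega^2/16)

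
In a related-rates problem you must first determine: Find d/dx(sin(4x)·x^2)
Product rule: (fg)' = f'g+fg'
f = sin(4x), f' = 4·cos(4x)
g = x^2, g' = 2x

Answer: 4·cos(4x)·x^2+2·sin(4x)·x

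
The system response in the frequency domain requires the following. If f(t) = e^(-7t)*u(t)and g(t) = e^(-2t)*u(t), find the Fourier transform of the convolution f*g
By the convolution theorem: F{f*g} = F(omega)*G(omega)
F(omega) = 1/(7+j*omega), G(omega) = 1/(2+j*omega)
F{f*g} = 1/((7+j*omega)(2+j*omega))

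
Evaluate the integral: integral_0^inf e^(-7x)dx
integral_0^inf e^(-7x) dx = [-1/7*e^(-7x)]_0^inf
= 0 - (-1/7) = 1/7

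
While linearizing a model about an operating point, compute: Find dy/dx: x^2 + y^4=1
Differentiate: 2x + 4y^3·(dy/dx) = 0
dy/dx = -2x/(4y^3)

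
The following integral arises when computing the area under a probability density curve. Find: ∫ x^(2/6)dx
Power rule: ∫ x^(1/3) dx = x^(4/3)/(4/3) + C

Answer: (3/4)·x^(4/3) + C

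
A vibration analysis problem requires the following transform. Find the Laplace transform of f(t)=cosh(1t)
L{cosh(at)} = s/(s²-a²)
L{cosh(1t)} = s/(s²-1)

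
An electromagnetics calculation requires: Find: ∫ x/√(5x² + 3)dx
Let u = 5x² + 3, du = 10x dx
∫ (1/10)·u^(-1/2) du = √u/5 + C

Answer: √(5x² + 3)/5 + C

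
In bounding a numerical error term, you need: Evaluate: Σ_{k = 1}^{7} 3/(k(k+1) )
Partial fractions: 3/(k(k+1))=3/k - 3/(k+1)
Telescoping sum: 3(1-1/8)=3·7/8

Answer: 21/8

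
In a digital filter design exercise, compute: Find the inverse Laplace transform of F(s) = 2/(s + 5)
L^(-1){2/(s-a)}=c·e^(at)
Here a=-5, c=2

Answer: 2e^(-5t)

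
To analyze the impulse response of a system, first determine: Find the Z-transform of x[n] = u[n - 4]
Using the time-shift property: Z{u[n-4]} = z^(-4)*z/(z-1)
= z^(-3)/(z-1)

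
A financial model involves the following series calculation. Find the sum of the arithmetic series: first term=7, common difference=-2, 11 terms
Last term: a_n=7+(11-1)·-2=-13
Sum=n(a_1+a_n)/2=11(7+(-13))/2=-33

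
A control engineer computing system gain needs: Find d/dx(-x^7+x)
Power rule: d/dx(ax^n) = n·a·x^(n-1)
Term by term: -7·x^6 + 1

Answer: -7x^6 + 1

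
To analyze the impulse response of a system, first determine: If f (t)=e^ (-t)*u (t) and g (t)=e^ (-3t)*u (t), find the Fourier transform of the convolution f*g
By the convolution theorem: F{f*g}=F(omega)*G(omega)
F(omega)=1/(1 + j*omega), G(omega)=1/(3 + j*omega)
F{f*g}=1/((1 + j*omega)(3 + j*omega))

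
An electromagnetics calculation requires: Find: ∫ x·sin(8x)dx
By parts: u=x, dv=sin(8x) dx
du=dx, v=-cos(8x)/8
=-x·cos(8x)/8+sin(8x)/8²+C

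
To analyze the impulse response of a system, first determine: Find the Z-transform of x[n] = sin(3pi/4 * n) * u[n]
Z{sin(w0*n)*u[n]}=z*sin(w0)/(z^2 - 2z*cos(w0) + 1)
With w0=3pi/4: X(z)=z*sin(3pi/4)/(z^2 - 2z*cos(3pi/4) + 1)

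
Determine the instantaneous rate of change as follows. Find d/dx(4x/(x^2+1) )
Quotient rule: (f/g)'=(f'g - fg')/g²
f=4x, f'=4
g=x^2 + 1, g'=2x

Answer: (4·(x^2 + 1) - 8x^2)/(x^2 + 1)²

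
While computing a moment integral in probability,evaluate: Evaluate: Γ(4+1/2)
Γ(n+1/2)=(2n)!√π/(4^n·n!)
=40320√π/(256·24)=(105/16)·√π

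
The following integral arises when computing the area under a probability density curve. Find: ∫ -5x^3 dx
Using power rule: ∫ -5x^3 dx=-5/4 x^4+C=(-5/4)x^4+C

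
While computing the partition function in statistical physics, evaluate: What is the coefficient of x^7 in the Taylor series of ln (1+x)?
ln(1 + x)=Σ (-1)^(n + 1) x^n/n
Coefficient of x^7=(-1)^8/7=1/7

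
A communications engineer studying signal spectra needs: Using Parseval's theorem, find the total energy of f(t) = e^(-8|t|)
Parseval's theorem: E = integral |f(t)|^2 dt = (1/2pi) integral |F(omega)|^2 domega
E = integral_{-inf}^{inf} e^(-16|t|) dt = 2*integral_0^inf e^(-16t) dt = 2/(2*8) = 1/8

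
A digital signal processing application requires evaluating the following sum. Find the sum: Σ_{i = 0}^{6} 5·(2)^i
Geometric series: S = a(1 - r^n)/(1 - r)
a = 5, r = 2, n = 7
S = 5(1 - 128)/-1 = 635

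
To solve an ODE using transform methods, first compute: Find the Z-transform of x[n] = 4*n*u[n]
Z{n * u[n]}=z/(z-1)^2
By linearity: Z{4 * n * u[n]}=4z/(z-1)^2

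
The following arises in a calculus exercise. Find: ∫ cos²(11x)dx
Using identity cos²(u)=(1 + cos(2u))/2:
∫ (1 + cos(22x))/2 dx=x/2 + sin(22x)/44 + C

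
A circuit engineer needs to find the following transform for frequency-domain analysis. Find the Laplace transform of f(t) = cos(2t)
L{cos(wt)}=s/(s² + w²)
L{cos(2t)}=s/(s² + 4)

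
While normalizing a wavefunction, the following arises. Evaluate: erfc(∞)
erfc(x)=1 - erf(x); erfc(∞)=1 - erf(∞)=1 - 1=0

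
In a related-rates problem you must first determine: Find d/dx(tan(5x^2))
Chain rule: d/dx[tan(u)] = sec²(u)·u' where u = 5x^2
u' = 10x

Answer: 10x·sec²(5x^2)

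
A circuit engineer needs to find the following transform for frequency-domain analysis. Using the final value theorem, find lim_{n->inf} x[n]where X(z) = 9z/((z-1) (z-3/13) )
Final value theorem: lim x[n] = lim_{z->1} (z-1) * X(z)
(z-1) * X(z) = 9z/(z-3/13)
As z->1: 9/(1-3/13) = 9/(10/13) = 117/10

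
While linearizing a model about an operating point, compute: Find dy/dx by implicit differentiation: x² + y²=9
Differentiate both sides: 2x + 2y·(dy/dx)=0
Solve: dy/dx=-2x/(2y)=-x/y

Answer: dy/dx=-x/y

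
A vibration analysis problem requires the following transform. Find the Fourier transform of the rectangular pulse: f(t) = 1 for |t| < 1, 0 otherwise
F(omega)=integral from -1 to 1 of e^(-j * omega * t) dt
=2 * sin(1 * omega)/omega=2 * sinc(1 * omega/pi)

Answer: 2 * sin(1 * omega)/omega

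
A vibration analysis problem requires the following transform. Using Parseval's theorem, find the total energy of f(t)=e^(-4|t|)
Parseval's theorem: E=integral |f(t)|^2 dt=(1/2pi) integral |F(omega)|^2 domega
E=integral_{-inf}^{inf} e^(-8|t|) dt=2*integral_0^inf e^(-8t) dt=2/(2*4)=1/4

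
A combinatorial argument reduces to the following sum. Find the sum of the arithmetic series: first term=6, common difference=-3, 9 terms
Last term: a_n = 6 + (9 - 1)·-3 = -18
Sum = n(a_1 + a_n)/2 = 9(6 + (-18))/2 = -54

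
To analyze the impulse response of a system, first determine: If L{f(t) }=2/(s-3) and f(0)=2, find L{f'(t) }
L{f'(t)} = s·F(s) - f(0) = 2s/(s-3)-2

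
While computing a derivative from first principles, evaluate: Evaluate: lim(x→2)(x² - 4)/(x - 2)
Factor: (x² - 4) = (x-2)(x + 2)
Cancel (x-2): lim(x→2) (x + 2) = 4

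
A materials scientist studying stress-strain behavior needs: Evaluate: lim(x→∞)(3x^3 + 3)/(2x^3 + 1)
Divide numerator and denominator by x^3:
lim (3+3/x^3)/(2+1/x^3)=3/2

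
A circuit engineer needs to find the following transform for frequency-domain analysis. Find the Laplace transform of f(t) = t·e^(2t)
L{t·e^(at)}=1/(s-a)²
L{t·e^(2t)}=1/(s-2)²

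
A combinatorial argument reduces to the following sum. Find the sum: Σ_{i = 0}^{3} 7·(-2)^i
Geometric series: S=a(1 - r^n)/(1 - r)
a=7, r=-2, n=4
S=7(1-16)/3=-35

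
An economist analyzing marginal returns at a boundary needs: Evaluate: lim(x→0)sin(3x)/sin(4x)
sin(u) ≈ u for small u:
sin(3x)/sin(4x) ≈ 3x/(4x)=3/4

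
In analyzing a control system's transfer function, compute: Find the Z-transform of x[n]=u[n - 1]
Using the time-shift property: Z{u[n-1]}=z^(-1) * z/(z-1)
=z^(0)/(z-1)

Answer: 1/(z-1)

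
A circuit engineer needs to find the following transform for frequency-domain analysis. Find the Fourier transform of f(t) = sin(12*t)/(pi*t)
sin(W * t)/(pi * t)=(W/pi) * sinc(W * t/pi) is the impulse response of the ideal low-pass filter with cutoff W (here W=12).
Its Fourier transform is a rectangular function:
F(omega)=1 for |omega| < 12, 0 otherwise

Answer: rect(omega/24) [i.e., 1 for |omega| < 12, 0 otherwise]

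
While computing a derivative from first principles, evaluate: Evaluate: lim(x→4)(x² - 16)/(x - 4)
Factor: (x² - 16) = (x-4)(x+4)
Cancel (x-4): lim(x→4) (x+4) = 8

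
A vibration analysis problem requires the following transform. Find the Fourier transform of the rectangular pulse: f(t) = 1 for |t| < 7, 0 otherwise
F(omega) = integral from -7 to 7 of e^(-j * omega * t) dt
= 2 * sin(7 * omega)/omega = 14 * sinc(7 * omega/pi)

Answer: 2 * sin(7 * omega)/omega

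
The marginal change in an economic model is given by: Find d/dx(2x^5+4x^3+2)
Power rule: d/dx(ax^n) = n·a·x^(n-1)
Term by term: 10·x^4 + 12·x^2

Answer: 10x^4 + 12x^2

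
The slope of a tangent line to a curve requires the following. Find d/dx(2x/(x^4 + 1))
Quotient rule: (f/g)' = (f'g - fg')/g²
f = 2x, f' = 2
g = x^4+1, g' = 4x^3

Answer: (2·(x^4+1)-8x^4)/(x^4+1)²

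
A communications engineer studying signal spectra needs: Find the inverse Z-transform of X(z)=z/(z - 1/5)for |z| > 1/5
Standard pair: z/(z-a) <-> a^n * u[n] for causal signals
With a = 1/5: x[n] = (1/5)^n * u[n]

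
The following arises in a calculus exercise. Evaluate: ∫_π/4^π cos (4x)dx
Antiderivative: sin(4x)/4
Evaluate at bounds: [sin(4·π)/4] - [sin(4·π/4)/4]
= ((0) - (0))/4 = 0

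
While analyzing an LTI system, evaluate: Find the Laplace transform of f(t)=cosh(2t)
L{cosh(at)}=s/(s²-a²)
L{cosh(2t)}=s/(s²-4)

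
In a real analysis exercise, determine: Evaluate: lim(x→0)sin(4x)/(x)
L'Hôpital (0/0): lim 4cos(4x)/1 = 4/1

Answer: 4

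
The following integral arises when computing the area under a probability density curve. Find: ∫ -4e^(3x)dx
Since d/dx[e^(3x)]=3e^(3x), we get -4/3 e^(3x) + C

Answer: (-4/3)e^(3x) + C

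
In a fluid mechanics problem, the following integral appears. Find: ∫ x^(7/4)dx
Power rule: ∫ x^(7/4) dx=x^(11/4)/(11/4)+C

Answer: (4/11)·x^(11/4)+C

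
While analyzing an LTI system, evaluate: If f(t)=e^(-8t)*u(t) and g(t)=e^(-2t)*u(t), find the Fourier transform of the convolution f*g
By the convolution theorem: F{f*g} = F(omega)*G(omega)
F(omega) = 1/(8 + j*omega), G(omega) = 1/(2 + j*omega)
F{f*g} = 1/((8 + j*omega)(2 + j*omega))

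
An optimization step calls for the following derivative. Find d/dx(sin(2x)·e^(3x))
Product rule: (fg)'=f'g + fg'
f=sin(2x), f'=2·cos(2x)
g=e^(3x), g'=3·e^(3x)

Answer: 2·cos(2x)·e^(3x) + 3·sin(2x)·e^(3x)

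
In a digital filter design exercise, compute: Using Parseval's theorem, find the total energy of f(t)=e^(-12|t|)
Parseval's theorem: E=integral |f(t)|^2 dt=(1/2pi) integral |F(omega)|^2 domega
E=integral_{-inf}^{inf} e^(-24|t|) dt=2*integral_0^inf e^(-24t) dt=2/(2*12)=1/12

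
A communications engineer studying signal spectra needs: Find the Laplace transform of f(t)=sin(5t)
L{sin(wt)}=w/(s² + w²)
L{sin(5t)}=5/(s² + 25)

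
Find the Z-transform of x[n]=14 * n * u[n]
Z{n * u[n]} = z/(z-1)^2
By linearity: Z{14 * n * u[n]} = 14z/(z-1)^2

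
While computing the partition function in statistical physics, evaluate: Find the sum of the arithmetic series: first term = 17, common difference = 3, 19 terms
Last term: a_n=17+(19-1)·3=71
Sum=n(a_1+a_n)/2=19(17+71)/2=836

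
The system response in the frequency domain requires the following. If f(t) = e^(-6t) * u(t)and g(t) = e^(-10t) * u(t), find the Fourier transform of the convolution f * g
By the convolution theorem: F{f * g}=F(omega) * G(omega)
F(omega)=1/(6 + j * omega), G(omega)=1/(10 + j * omega)
F{f * g}=1/((6 + j * omega)(10 + j * omega))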